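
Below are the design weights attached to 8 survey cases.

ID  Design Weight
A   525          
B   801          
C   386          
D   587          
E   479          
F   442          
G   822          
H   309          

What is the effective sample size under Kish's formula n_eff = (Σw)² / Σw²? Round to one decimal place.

Σ wᵢ = 525 + 801 + 386 + 587 + 479 + 442 + 822 + 309 = 4351
Σ wᵢ² = 275625 + 641601 + 148996 + 344569 + 229441 + 195364 + 675684 + 95481 = 2606761
n_eff = 4351² / 2606761 = 18931201 / 2606761 = 7.2623463

7.3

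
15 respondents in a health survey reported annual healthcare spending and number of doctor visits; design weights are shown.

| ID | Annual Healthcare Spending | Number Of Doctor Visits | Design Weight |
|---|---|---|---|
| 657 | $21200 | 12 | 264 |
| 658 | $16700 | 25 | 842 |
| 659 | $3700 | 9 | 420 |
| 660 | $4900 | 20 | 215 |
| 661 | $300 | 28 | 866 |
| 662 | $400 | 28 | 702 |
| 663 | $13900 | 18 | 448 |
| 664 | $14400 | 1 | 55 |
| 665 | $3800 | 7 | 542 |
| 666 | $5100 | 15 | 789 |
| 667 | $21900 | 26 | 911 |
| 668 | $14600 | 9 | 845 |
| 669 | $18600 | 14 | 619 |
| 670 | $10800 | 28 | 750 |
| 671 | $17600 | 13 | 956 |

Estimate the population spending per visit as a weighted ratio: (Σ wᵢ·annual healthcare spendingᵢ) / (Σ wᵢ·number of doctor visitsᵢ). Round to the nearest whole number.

Σ wᵢ·y = 104635900
Σ wᵢ·x = 173335
Ratio = 104635900 / 173335 = 603.66285

604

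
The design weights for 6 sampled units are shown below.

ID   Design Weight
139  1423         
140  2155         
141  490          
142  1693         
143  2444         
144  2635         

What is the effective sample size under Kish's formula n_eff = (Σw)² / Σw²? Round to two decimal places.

Σ wᵢ = 1423 + 2155 + 490 + 1693 + 2444 + 2635 = 10840
Σ wᵢ² = 2024929 + 4644025 + 240100 + 2866249 + 5973136 + 6943225 = 22691664
n_eff = 10840² / 22691664 = 117505600 / 22691664 = 5.1783598

5.18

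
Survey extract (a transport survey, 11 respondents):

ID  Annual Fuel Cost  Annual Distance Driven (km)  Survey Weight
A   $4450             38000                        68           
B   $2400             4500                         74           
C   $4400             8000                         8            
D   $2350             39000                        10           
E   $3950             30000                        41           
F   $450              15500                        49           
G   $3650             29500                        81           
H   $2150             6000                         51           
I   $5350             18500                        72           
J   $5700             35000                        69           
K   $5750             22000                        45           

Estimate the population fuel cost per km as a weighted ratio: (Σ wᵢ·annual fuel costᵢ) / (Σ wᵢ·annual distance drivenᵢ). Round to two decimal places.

0.17

Σ wᵢ·y = 4450×68 + 2400×74 + 4400×8 + 2350×10 + 3950×41 + 450×49 + 3650×81 + 2150×51 + 5350×72 + 5700×69 + 5750×45
  = 302600 + 177600 + 35200 + 23500 + 161950 + 22050 + 295650 + 109650 + 385200 + 393300 + 258750 = 2165450
Σ wᵢ·x = 38000×68 + 4500×74 + 8000×8 + 39000×10 + 30000×41 + 15500×49 + 29500×81 + 6000×51 + 18500×72 + 35000×69 + 22000×45
  = 2584000 + 333000 + 64000 + 390000 + 1230000 + 759500 + 2389500 + 306000 + 1332000 + 2415000 + 990000 = 12793000
Ratio = 2165450 / 12793000 = 0.16926835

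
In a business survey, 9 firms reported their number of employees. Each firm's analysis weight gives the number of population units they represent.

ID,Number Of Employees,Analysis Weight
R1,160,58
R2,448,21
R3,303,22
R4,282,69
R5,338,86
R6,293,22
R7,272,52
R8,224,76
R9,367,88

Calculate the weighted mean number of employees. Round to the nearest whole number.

Weighted sum = 160×58 + 448×21 + 303×22 + 282×69 + 338×86 + 293×22 + 272×52 + 224×76 + 367×88
  = 9280 + 9408 + 6666 + 19458 + 29068 + 6446 + 14144 + 17024 + 32296 = 143790
Sum of weights = 58 + 21 + 22 + 69 + 86 + 22 + 52 + 76 + 88 = 494
Weighted mean = 143790 / 494 = 291.07287

291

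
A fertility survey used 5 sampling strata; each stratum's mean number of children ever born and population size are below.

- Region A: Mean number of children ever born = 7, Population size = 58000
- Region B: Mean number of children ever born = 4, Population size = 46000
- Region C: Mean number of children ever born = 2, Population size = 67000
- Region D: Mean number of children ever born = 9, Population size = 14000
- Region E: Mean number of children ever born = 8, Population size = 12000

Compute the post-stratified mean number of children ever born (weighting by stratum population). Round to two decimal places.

Σ Nₕ·x̄ₕ = 7×58000 + 4×46000 + 2×67000 + 9×14000 + 8×12000
  = 406000 + 184000 + 134000 + 126000 + 96000 = 946000
Σ Nₕ = 58000 + 46000 + 67000 + 14000 + 12000 = 197000
Overall mean = 946000 / 197000 = 4.8020305

4.80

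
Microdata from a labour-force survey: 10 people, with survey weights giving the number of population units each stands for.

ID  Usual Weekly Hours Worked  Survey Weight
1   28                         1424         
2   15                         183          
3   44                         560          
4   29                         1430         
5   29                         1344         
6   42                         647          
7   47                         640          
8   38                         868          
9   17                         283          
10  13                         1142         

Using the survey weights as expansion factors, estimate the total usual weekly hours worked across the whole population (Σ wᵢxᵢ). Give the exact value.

Weighted total = 257598

257598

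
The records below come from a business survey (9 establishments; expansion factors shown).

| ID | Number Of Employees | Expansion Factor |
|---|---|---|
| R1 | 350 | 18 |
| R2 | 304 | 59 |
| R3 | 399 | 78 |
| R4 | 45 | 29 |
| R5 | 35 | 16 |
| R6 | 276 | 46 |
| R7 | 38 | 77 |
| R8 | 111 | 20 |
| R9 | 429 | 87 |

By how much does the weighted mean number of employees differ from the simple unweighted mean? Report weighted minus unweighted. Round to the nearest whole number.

41

Unweighted sum = 350 + 304 + 399 + 45 + 35 + 276 + 38 + 111 + 429 = 1987
Unweighted mean = 1987 / 9 = 220.77778
Weighted sum = 112388
Sum of weights = 430
Weighted mean = 112388 / 430 = 261.36744
Difference (weighted minus unweighted) = 40.589664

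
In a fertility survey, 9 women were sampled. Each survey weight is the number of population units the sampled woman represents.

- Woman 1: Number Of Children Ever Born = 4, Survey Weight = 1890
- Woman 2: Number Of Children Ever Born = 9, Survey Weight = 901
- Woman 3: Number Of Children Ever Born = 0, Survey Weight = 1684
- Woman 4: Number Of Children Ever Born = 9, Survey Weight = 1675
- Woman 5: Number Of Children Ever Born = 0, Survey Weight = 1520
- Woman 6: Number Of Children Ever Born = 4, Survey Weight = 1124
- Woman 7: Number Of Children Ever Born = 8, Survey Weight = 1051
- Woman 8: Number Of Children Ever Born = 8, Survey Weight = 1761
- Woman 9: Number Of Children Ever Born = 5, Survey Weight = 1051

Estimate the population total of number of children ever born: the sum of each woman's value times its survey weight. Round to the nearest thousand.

Weighted total = 4×1890 + 9×901 + 0×1684 + 9×1675 + 0×1520 + 4×1124 + 8×1051 + 8×1761 + 5×1051
  = 62991

63000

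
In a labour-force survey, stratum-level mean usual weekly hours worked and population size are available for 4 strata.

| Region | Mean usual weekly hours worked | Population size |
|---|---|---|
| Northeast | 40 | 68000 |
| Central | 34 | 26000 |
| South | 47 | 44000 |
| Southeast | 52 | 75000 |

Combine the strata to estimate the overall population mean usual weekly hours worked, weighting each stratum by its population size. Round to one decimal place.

Σ Nₕ·x̄ₕ = 40×68000 + 34×26000 + 47×44000 + 52×75000
  = 2720000 + 884000 + 2068000 + 3900000 = 9572000
Σ Nₕ = 68000 + 26000 + 44000 + 75000 = 213000
Overall mean = 9572000 / 213000 = 44.938967

44.9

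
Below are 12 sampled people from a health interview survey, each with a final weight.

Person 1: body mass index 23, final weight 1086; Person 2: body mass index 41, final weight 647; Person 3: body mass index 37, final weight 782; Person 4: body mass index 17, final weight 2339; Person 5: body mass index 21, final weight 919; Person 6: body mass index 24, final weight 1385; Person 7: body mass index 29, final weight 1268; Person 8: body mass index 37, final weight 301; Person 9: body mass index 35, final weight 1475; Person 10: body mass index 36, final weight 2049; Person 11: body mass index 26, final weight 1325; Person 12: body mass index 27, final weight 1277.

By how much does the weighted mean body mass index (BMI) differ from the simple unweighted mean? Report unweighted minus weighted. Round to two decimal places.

Unweighted sum = 23 + 41 + 37 + 17 + 21 + 24 + 29 + 37 + 35 + 36 + 26 + 27 = 353
Unweighted mean = 353 / 12 = 29.416667
Weighted sum = 23×1086 + 41×647 + 37×782 + 17×2339 + 21×919 + 24×1385 + 29×1268 + 37×301 + 35×1475 + 36×2049 + 26×1325 + 27×1277
  = 414968
Sum of weights = 1086 + 647 + 782 + 2339 + 919 + 1385 + 1268 + 301 + 1475 + 2049 + 1325 + 1277 = 14853
Weighted mean = 414968 / 14853 = 27.938329
Difference (unweighted minus weighted) = 1.4783377

1.48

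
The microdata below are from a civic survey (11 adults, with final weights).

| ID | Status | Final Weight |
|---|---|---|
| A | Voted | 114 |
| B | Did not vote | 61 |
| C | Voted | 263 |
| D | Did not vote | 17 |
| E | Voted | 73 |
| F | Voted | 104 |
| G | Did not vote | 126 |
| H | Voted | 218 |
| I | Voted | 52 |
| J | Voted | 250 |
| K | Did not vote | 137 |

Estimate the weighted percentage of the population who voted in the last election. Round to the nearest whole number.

Sum of weights for 'Voted' = 114 + 263 + 73 + 104 + 218 + 52 + 250 = 1074
Total weight = 114 + 61 + 263 + 17 + 73 + 104 + 126 + 218 + 52 + 250 + 137 = 1415
Weighted proportion = 1074 / 1415 = 0.7590106 → 75.90106%

76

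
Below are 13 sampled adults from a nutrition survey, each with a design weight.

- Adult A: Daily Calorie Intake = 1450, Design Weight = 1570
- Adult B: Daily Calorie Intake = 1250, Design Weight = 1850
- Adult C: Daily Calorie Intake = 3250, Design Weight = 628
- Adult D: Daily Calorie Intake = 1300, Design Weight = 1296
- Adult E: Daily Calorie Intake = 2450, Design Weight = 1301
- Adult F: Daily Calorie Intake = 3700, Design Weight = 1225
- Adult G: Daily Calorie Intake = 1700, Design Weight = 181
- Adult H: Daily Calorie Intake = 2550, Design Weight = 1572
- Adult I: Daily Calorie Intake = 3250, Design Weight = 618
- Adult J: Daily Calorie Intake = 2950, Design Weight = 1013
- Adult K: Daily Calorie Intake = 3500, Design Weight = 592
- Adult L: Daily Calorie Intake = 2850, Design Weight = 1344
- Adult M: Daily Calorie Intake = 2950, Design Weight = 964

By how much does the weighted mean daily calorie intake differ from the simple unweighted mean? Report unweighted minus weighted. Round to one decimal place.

Unweighted sum = 33150
Unweighted mean = 33150 / 13 = 2550
Weighted sum = 34094100
Sum of weights = 14154
Weighted mean = 34094100 / 14154 = 2408.7961
Difference (unweighted minus weighted) = 141.2039

141.2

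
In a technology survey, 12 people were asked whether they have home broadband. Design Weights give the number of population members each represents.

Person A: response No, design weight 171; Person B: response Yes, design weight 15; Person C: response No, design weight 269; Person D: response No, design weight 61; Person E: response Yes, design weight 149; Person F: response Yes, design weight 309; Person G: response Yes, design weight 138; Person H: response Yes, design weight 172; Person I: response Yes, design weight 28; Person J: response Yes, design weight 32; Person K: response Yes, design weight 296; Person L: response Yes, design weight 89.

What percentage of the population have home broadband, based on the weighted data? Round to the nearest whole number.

71

Sum of weights for 'Yes' = 15 + 149 + 309 + 138 + 172 + 28 + 32 + 296 + 89 = 1228
Total weight = 171 + 15 + 269 + 61 + 149 + 309 + 138 + 172 + 28 + 32 + 296 + 89 = 1729
Weighted proportion = 1228 / 1729 = 0.71023713 → 71.023713%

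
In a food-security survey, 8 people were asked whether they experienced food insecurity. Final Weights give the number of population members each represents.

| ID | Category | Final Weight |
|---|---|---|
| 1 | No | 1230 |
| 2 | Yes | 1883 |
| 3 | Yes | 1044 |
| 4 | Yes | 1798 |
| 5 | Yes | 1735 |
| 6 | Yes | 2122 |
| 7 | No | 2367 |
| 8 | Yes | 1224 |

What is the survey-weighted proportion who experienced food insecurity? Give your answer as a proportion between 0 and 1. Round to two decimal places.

Sum of weights for 'Yes' = 1883 + 1044 + 1798 + 1735 + 2122 + 1224 = 9806
Total weight = 1230 + 1883 + 1044 + 1798 + 1735 + 2122 + 2367 + 1224 = 13403
Weighted proportion = 9806 / 13403 = 0.73162725

0.73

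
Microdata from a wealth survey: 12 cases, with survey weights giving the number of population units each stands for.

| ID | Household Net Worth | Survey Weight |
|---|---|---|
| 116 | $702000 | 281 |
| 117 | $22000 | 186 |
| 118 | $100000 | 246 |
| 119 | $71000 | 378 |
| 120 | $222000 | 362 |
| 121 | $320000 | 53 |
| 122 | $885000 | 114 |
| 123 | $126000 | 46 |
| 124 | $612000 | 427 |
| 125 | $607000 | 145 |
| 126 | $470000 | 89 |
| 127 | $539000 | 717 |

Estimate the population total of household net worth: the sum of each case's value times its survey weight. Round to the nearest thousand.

1234434000

Weighted total = 702000×281 + 22000×186 + 100000×246 + 71000×378 + 222000×362 + 320000×53 + 885000×114 + 126000×46 + 612000×427 + 607000×145 + 470000×89 + 539000×717
  = 1234434000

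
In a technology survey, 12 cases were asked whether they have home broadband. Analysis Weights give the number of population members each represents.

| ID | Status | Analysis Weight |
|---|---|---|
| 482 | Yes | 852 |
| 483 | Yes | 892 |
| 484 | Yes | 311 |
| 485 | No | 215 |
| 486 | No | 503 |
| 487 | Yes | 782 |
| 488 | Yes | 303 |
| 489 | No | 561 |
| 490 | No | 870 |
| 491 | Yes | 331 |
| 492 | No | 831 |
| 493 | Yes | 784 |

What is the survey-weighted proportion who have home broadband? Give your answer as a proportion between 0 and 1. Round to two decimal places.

0.59

Sum of weights for 'Yes' = 852 + 892 + 311 + 782 + 303 + 331 + 784 = 4255
Total weight = 852 + 892 + 311 + 215 + 503 + 782 + 303 + 561 + 870 + 331 + 831 + 784 = 7235
Weighted proportion = 4255 / 7235 = 0.58811334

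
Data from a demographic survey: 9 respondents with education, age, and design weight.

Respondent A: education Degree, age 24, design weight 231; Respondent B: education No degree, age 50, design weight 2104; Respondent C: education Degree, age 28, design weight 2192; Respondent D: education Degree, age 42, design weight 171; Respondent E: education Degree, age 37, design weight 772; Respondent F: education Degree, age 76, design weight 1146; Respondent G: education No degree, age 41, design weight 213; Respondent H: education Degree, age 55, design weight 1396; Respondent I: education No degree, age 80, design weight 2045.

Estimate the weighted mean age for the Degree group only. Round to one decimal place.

Degree rows: A, C, D, E, F, H
Weighted sum = 24×231 + 28×2192 + 42×171 + 37×772 + 76×1146 + 55×1396
  = 5544 + 61376 + 7182 + 28564 + 87096 + 76780 = 266542
Sum of weights = 5908
Weighted mean = 266542 / 5908 = 45.115437

45.1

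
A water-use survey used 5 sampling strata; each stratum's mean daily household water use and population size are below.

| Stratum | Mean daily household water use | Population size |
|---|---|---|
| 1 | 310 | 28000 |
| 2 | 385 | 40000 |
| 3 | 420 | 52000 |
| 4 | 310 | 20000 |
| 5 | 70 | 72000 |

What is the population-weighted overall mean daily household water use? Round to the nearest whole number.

270

Σ Nₕ·x̄ₕ = 57160000
Σ Nₕ = 28000 + 40000 + 52000 + 20000 + 72000 = 212000
Overall mean = 57160000 / 212000 = 269.62264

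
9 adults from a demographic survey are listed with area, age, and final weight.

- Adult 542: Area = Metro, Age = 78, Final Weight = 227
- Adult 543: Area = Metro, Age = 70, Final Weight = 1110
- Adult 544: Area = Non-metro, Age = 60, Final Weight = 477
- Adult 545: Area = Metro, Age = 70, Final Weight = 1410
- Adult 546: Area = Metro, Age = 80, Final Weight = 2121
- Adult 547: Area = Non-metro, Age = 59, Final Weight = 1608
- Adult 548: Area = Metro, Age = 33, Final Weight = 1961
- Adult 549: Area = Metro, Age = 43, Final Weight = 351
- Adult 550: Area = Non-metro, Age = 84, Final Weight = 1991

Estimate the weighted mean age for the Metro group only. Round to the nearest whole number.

Metro rows: 542, 543, 545, 546, 548, 549
Weighted sum = 78×227 + 70×1110 + 70×1410 + 80×2121 + 33×1961 + 43×351
  = 443592
Sum of weights = 7180
Weighted mean = 443592 / 7180 = 61.781616

62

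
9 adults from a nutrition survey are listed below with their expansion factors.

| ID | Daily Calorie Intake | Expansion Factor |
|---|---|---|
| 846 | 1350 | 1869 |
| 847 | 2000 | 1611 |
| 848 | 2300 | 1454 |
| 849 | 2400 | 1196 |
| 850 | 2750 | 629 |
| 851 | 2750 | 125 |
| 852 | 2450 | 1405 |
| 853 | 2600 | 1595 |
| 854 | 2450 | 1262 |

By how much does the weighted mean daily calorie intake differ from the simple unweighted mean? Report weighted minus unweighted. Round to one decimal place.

-121.6

Unweighted sum = 1350 + 2000 + 2300 + 2400 + 2750 + 2750 + 2450 + 2600 + 2450 = 21050
Unweighted mean = 21050 / 9 = 2338.8889
Weighted sum = 24714400
Sum of weights = 1869 + 1611 + 1454 + 1196 + 629 + 125 + 1405 + 1595 + 1262 = 11146
Weighted mean = 24714400 / 11146 = 2217.3336
Difference (weighted minus unweighted) = -121.55532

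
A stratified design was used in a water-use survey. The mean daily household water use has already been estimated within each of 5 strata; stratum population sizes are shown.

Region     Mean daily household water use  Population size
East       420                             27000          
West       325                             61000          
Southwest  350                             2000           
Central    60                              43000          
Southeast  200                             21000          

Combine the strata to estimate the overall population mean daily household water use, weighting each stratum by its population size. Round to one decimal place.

250.9

Σ Nₕ·x̄ₕ = 420×27000 + 325×61000 + 350×2000 + 60×43000 + 200×21000
  = 38645000
Σ Nₕ = 27000 + 61000 + 2000 + 43000 + 21000 = 154000
Overall mean = 38645000 / 154000 = 250.94156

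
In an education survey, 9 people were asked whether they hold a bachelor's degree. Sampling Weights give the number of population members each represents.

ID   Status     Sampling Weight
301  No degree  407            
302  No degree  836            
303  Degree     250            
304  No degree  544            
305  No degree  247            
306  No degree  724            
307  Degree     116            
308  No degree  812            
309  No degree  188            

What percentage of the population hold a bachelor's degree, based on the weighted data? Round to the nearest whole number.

9

Sum of weights for 'Degree' = 250 + 116 = 366
Total weight = 407 + 836 + 250 + 544 + 247 + 724 + 116 + 812 + 188 = 4124
Weighted proportion = 366 / 4124 = 0.088748788 → 8.8748788%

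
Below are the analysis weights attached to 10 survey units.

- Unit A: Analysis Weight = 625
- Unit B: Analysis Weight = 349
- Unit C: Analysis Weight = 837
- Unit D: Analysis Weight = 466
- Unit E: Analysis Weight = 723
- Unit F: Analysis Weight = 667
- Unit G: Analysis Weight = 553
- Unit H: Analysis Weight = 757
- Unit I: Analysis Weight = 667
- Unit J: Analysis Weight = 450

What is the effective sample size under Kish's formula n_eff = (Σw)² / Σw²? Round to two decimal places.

Σ wᵢ = 625 + 349 + 837 + 466 + 723 + 667 + 553 + 757 + 667 + 450 = 6094
Σ wᵢ² = 390625 + 121801 + 700569 + 217156 + 522729 + 444889 + 305809 + 573049 + 444889 + 202500 = 3924016
n_eff = 6094² / 3924016 = 37136836 / 3924016 = 9.4639869

9.46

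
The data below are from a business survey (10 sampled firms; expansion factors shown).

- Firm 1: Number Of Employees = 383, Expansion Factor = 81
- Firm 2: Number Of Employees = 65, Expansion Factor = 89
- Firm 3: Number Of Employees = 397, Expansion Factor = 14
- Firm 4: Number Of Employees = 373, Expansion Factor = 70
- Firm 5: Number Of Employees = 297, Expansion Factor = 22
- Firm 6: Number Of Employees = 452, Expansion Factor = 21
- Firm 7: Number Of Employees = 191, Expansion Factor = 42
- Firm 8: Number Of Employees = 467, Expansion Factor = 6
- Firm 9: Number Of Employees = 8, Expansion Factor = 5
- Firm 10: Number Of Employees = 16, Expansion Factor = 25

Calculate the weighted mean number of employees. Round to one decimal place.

Weighted sum = 383×81 + 65×89 + 397×14 + 373×70 + 297×22 + 452×21 + 191×42 + 467×6 + 8×5 + 16×25
  = 31023 + 5785 + 5558 + 26110 + 6534 + 9492 + 8022 + 2802 + 40 + 400 = 95766
Sum of weights = 81 + 89 + 14 + 70 + 22 + 21 + 42 + 6 + 5 + 25 = 375
Weighted mean = 95766 / 375 = 255.376

255.4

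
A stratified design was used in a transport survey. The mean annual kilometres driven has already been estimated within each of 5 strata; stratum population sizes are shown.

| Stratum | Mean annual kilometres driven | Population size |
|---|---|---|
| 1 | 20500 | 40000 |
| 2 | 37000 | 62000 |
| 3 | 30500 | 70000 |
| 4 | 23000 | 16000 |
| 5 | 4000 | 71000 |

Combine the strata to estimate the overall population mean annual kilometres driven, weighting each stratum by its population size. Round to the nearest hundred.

Σ Nₕ·x̄ₕ = 20500×40000 + 37000×62000 + 30500×70000 + 23000×16000 + 4000×71000
  = 820000000 + 2294000000 + 2135000000 + 368000000 + 284000000 = 5901000000
Σ Nₕ = 40000 + 62000 + 70000 + 16000 + 71000 = 259000
Overall mean = 5901000000 / 259000 = 22783.784

22800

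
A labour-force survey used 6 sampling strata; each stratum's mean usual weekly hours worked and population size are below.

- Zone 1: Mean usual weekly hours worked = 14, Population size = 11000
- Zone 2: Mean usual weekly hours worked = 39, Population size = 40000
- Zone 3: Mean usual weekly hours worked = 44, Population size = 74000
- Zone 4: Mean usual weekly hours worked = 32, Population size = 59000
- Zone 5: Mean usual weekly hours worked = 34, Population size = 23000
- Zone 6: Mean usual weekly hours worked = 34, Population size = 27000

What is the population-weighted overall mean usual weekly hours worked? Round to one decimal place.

36.6

Σ Nₕ·x̄ₕ = 14×11000 + 39×40000 + 44×74000 + 32×59000 + 34×23000 + 34×27000
  = 154000 + 1560000 + 3256000 + 1888000 + 782000 + 918000 = 8558000
Σ Nₕ = 11000 + 40000 + 74000 + 59000 + 23000 + 27000 = 234000
Overall mean = 8558000 / 234000 = 36.57265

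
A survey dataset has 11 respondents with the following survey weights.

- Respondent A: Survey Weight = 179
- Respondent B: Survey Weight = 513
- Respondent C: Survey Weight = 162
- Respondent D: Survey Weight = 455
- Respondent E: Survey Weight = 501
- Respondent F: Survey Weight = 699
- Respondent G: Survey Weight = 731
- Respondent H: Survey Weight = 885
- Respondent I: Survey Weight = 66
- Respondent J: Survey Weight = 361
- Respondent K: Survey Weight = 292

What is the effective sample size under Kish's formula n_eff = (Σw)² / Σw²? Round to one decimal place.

Σ wᵢ = 179 + 513 + 162 + 455 + 501 + 699 + 731 + 885 + 66 + 361 + 292 = 4844
Σ wᵢ² = 2805608
n_eff = 4844² / 2805608 = 23464336 / 2805608 = 8.3633694

8.4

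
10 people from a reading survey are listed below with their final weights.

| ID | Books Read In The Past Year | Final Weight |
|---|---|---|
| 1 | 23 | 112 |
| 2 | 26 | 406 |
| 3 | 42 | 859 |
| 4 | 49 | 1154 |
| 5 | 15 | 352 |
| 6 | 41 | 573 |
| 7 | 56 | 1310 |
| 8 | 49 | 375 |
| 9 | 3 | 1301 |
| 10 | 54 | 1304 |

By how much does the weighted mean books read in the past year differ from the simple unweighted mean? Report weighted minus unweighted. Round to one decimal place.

Unweighted sum = 358
Unweighted mean = 358 / 10 = 35.8
Weighted sum = 23×112 + 26×406 + 42×859 + 49×1154 + 15×352 + 41×573 + 56×1310 + 49×375 + 3×1301 + 54×1304
  = 2576 + 10556 + 36078 + 56546 + 5280 + 23493 + 73360 + 18375 + 3903 + 70416 = 300583
Sum of weights = 112 + 406 + 859 + 1154 + 352 + 573 + 1310 + 375 + 1301 + 1304 = 7746
Weighted mean = 300583 / 7746 = 38.804932
Difference (weighted minus unweighted) = 3.0049316

3.0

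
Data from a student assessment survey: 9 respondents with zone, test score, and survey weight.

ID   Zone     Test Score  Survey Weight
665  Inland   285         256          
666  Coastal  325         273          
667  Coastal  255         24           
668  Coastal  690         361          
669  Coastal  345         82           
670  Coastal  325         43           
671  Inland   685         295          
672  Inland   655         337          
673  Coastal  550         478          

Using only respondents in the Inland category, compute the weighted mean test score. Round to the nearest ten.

Inland rows: 665, 671, 672
Weighted sum = 285×256 + 685×295 + 655×337
  = 72960 + 202075 + 220735 = 495770
Sum of weights = 256 + 295 + 337 = 888
Weighted mean = 495770 / 888 = 558.29955

560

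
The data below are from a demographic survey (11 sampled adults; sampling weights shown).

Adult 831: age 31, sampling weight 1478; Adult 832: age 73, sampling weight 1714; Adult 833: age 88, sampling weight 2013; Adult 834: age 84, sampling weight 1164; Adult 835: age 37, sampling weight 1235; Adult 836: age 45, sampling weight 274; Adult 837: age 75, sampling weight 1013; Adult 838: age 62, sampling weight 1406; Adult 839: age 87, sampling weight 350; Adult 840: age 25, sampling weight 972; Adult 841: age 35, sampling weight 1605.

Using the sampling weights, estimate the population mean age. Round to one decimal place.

58.8

Weighted sum = 31×1478 + 73×1714 + 88×2013 + 84×1164 + 37×1235 + 45×274 + 75×1013 + 62×1406 + 87×350 + 25×972 + 35×1605
  = 45818 + 125122 + 177144 + 97776 + 45695 + 12330 + 75975 + 87172 + 30450 + 24300 + 56175 = 777957
Sum of weights = 1478 + 1714 + 2013 + 1164 + 1235 + 274 + 1013 + 1406 + 350 + 972 + 1605 = 13224
Weighted mean = 777957 / 13224 = 58.829174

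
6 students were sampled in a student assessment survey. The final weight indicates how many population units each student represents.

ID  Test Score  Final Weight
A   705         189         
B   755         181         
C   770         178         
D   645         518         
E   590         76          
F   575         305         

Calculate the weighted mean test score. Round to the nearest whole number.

Weighted sum = 705×189 + 755×181 + 770×178 + 645×518 + 590×76 + 575×305
  = 133245 + 136655 + 137060 + 334110 + 44840 + 175375 = 961285
Sum of weights = 189 + 181 + 178 + 518 + 76 + 305 = 1447
Weighted mean = 961285 / 1447 = 664.32965

664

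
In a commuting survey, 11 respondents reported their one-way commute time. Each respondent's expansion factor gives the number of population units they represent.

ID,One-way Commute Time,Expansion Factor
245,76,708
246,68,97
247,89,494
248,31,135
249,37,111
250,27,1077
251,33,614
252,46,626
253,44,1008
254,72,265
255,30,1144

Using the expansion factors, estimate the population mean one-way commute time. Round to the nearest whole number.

46

Weighted sum = 76×708 + 68×97 + 89×494 + 31×135 + 37×111 + 27×1077 + 33×614 + 46×626 + 44×1008 + 72×265 + 30×1144
  = 53808 + 6596 + 43966 + 4185 + 4107 + 29079 + 20262 + 28796 + 44352 + 19080 + 34320 = 288551
Sum of weights = 6279
Weighted mean = 288551 / 6279 = 45.954929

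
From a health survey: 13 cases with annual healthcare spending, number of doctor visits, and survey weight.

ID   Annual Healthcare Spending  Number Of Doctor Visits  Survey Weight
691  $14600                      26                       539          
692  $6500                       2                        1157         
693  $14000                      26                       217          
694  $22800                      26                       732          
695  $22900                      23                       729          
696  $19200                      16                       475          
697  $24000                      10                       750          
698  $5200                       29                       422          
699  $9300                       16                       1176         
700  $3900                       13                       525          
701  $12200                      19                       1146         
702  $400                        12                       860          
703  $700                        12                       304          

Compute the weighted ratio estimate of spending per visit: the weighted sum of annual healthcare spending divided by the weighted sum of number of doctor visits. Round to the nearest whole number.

742

Σ wᵢ·y = 108648300
Σ wᵢ·x = 146490
Ratio = 108648300 / 146490 = 741.67725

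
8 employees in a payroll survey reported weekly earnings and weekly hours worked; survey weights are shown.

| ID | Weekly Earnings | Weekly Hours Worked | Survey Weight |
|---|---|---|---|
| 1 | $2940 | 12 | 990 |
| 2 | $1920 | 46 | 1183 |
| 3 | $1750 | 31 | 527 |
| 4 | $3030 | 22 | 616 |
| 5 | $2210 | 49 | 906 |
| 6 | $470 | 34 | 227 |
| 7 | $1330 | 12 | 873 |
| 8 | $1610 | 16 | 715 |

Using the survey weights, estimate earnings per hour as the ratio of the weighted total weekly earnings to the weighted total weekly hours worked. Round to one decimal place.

72.8

Σ wᵢ·y = 2940×990 + 1920×1183 + 1750×527 + 3030×616 + 2210×906 + 470×227 + 1330×873 + 1610×715
  = 2910600 + 2271360 + 922250 + 1866480 + 2002260 + 106690 + 1161090 + 1151150 = 12391880
Σ wᵢ·x = 12×990 + 46×1183 + 31×527 + 22×616 + 49×906 + 34×227 + 12×873 + 16×715
  = 170215
Ratio = 12391880 / 170215 = 72.801339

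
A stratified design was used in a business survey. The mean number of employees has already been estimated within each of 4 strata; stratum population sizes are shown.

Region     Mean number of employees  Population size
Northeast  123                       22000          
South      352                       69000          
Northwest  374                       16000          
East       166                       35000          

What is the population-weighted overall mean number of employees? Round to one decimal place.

Σ Nₕ·x̄ₕ = 38788000
Σ Nₕ = 22000 + 69000 + 16000 + 35000 = 142000
Overall mean = 38788000 / 142000 = 273.15493

273.2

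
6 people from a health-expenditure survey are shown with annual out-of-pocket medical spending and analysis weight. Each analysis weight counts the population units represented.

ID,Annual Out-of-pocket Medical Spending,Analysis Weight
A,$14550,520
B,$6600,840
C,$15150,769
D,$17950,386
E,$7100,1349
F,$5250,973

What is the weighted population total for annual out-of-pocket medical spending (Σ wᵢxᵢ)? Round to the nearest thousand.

Weighted total = 14550×520 + 6600×840 + 15150×769 + 17950×386 + 7100×1349 + 5250×973
  = 7566000 + 5544000 + 11650350 + 6928700 + 9577900 + 5108250 = 46375200

46375000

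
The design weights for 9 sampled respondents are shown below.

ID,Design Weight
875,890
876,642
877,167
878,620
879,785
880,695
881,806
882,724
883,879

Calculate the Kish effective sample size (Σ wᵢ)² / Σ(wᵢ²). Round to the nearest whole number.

Σ wᵢ = 890 + 642 + 167 + 620 + 785 + 695 + 806 + 724 + 879 = 6208
Σ wᵢ² = 792100 + 412164 + 27889 + 384400 + 616225 + 483025 + 649636 + 524176 + 772641 = 4662256
n_eff = 6208² / 4662256 = 38539264 / 4662256 = 8.2662265

8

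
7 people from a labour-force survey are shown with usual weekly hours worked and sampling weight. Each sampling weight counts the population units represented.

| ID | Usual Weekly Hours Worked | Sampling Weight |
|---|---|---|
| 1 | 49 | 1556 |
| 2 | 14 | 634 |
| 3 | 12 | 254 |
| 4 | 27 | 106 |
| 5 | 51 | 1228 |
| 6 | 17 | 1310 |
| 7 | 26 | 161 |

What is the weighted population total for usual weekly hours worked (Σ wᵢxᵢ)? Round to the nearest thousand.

180000

Weighted total = 180114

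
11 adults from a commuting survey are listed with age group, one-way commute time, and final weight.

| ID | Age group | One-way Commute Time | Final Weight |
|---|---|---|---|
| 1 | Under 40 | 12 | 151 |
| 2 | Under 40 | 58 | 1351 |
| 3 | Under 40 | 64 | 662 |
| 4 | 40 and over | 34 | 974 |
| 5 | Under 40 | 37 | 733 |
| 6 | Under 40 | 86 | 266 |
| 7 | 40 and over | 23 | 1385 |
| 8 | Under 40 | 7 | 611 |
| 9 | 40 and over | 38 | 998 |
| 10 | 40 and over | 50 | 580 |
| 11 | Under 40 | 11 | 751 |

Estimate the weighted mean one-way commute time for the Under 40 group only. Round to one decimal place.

40.9

Under 40 rows: 1, 2, 3, 5, 6, 8, 11
Weighted sum = 185073
Sum of weights = 151 + 1351 + 662 + 733 + 266 + 611 + 751 = 4525
Weighted mean = 185073 / 4525 = 40.90011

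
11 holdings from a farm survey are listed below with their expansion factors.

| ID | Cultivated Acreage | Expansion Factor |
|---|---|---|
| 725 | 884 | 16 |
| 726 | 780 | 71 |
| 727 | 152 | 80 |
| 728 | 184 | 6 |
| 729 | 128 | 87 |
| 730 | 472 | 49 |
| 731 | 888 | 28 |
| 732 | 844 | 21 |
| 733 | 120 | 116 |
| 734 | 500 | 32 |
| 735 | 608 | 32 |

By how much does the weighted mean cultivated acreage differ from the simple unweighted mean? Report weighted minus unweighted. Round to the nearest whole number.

Unweighted sum = 884 + 780 + 152 + 184 + 128 + 472 + 888 + 844 + 120 + 500 + 608 = 5560
Unweighted mean = 5560 / 11 = 505.45455
Weighted sum = 884×16 + 780×71 + 152×80 + 184×6 + 128×87 + 472×49 + 888×28 + 844×21 + 120×116 + 500×32 + 608×32
  = 14144 + 55380 + 12160 + 1104 + 11136 + 23128 + 24864 + 17724 + 13920 + 16000 + 19456 = 209016
Sum of weights = 16 + 71 + 80 + 6 + 87 + 49 + 28 + 21 + 116 + 32 + 32 = 538
Weighted mean = 209016 / 538 = 388.50558
Difference (weighted minus unweighted) = -116.94897

-117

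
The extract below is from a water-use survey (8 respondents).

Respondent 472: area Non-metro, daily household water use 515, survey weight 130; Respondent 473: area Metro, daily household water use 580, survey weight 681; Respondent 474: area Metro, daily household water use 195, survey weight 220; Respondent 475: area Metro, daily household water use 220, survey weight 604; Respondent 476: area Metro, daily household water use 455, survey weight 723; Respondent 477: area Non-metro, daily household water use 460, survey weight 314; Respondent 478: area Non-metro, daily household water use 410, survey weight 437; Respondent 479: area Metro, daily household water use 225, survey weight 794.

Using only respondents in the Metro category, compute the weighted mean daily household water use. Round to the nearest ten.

360

Metro rows: 473, 474, 475, 476, 479
Weighted sum = 580×681 + 195×220 + 220×604 + 455×723 + 225×794
  = 394980 + 42900 + 132880 + 328965 + 178650 = 1078375
Sum of weights = 681 + 220 + 604 + 723 + 794 = 3022
Weighted mean = 1078375 / 3022 = 356.8415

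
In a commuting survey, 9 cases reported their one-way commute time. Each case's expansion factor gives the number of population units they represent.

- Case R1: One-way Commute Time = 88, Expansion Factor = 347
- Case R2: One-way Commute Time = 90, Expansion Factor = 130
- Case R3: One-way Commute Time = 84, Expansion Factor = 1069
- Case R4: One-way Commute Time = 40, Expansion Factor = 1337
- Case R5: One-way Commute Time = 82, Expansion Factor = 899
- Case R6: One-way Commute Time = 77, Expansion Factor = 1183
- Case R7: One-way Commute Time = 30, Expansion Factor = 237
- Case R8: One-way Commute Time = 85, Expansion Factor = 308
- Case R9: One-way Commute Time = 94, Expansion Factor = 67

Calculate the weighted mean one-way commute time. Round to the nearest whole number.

70

Weighted sum = 88×347 + 90×130 + 84×1069 + 40×1337 + 82×899 + 77×1183 + 30×237 + 85×308 + 94×67
  = 30536 + 11700 + 89796 + 53480 + 73718 + 91091 + 7110 + 26180 + 6298 = 389909
Sum of weights = 5577
Weighted mean = 389909 / 5577 = 69.913753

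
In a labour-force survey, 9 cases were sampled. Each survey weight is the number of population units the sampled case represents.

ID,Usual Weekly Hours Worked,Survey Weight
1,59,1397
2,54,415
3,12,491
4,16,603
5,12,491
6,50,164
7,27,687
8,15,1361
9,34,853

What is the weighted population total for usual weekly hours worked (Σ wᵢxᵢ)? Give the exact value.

Weighted total = 202431

202431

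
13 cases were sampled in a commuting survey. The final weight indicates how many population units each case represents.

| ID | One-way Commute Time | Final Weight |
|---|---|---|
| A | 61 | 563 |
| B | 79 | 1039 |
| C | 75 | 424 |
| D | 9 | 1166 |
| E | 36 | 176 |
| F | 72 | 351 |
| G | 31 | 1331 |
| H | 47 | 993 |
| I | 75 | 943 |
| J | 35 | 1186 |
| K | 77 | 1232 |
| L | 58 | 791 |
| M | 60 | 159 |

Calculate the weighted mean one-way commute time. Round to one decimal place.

Weighted sum = 540775
Sum of weights = 10354
Weighted mean = 540775 / 10354 = 52.228607

52.2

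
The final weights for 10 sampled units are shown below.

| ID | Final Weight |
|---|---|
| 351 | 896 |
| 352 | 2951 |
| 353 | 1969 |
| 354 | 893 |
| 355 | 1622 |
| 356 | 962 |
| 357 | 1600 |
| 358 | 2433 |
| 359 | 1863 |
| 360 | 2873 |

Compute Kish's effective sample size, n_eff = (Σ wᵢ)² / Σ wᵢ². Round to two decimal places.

Σ wᵢ = 896 + 2951 + 1969 + 893 + 1622 + 962 + 1600 + 2433 + 1863 + 2873 = 18062
Σ wᵢ² = 802816 + 8708401 + 3876961 + 797449 + 2630884 + 925444 + 2560000 + 5919489 + 3470769 + 8254129 = 37946342
n_eff = 18062² / 37946342 = 326235844 / 37946342 = 8.5972936

8.60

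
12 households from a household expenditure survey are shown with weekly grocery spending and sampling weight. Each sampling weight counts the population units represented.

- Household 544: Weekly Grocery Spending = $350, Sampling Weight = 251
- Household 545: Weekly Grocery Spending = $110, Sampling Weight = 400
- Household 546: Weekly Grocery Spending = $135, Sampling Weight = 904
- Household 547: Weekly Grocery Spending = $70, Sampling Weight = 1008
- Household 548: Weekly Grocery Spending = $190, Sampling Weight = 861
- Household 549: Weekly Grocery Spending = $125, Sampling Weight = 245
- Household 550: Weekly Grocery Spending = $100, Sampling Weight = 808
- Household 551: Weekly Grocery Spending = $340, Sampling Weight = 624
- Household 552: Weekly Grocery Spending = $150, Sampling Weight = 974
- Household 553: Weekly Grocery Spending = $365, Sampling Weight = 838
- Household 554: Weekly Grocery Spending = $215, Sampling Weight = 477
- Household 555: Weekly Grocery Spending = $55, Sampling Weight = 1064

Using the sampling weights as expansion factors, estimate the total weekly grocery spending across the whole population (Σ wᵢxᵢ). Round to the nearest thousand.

1425000

Weighted total = 350×251 + 110×400 + 135×904 + 70×1008 + 190×861 + 125×245 + 100×808 + 340×624 + 150×974 + 365×838 + 215×477 + 55×1064
  = 1424670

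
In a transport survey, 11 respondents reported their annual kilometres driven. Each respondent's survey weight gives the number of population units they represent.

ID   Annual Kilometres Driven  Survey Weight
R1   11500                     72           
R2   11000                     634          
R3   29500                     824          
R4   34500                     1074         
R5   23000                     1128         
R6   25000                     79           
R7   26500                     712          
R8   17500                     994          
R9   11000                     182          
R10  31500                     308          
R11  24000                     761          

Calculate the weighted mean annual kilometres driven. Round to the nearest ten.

Weighted sum = 11500×72 + 11000×634 + 29500×824 + 34500×1074 + 23000×1128 + 25000×79 + 26500×712 + 17500×994 + 11000×182 + 31500×308 + 24000×761
  = 828000 + 6974000 + 24308000 + 37053000 + 25944000 + 1975000 + 18868000 + 17395000 + 2002000 + 9702000 + 18264000 = 163313000
Sum of weights = 72 + 634 + 824 + 1074 + 1128 + 79 + 712 + 994 + 182 + 308 + 761 = 6768
Weighted mean = 163313000 / 6768 = 24130.171

24130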